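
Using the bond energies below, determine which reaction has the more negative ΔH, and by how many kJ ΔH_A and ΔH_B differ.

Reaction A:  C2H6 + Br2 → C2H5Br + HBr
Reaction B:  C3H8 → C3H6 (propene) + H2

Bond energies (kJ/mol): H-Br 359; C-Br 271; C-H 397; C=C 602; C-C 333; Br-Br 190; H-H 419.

Reaction A, by 149 kJ

Reaction A:
  Bonds broken (reactants):
    Br-Br: 1 × 190 = 190
    C-C: 1 × 333 = 333
    C-H: 6 × 397 = 2382
    Σ(broken) = 2905 kJ
  Bonds formed (products):
    C-Br: 1 × 271 = 271
    C-C: 1 × 333 = 333
    C-H: 5 × 397 = 1985
    H-Br: 1 × 359 = 359
    Σ(formed) = 2948 kJ
  ΔH_A = 2905 − 2948 = −43 kJ
Reaction B:
  Bonds broken (reactants):
    C-C: 2 × 333 = 666
    C-H: 8 × 397 = 3176
    Σ(broken) = 3842 kJ
  Bonds formed (products):
    C-C: 1 × 333 = 333
    C-H: 6 × 397 = 2382
    C=C: 1 × 602 = 602
    H-H: 1 × 419 = 419
    Σ(formed) = 3736 kJ
  ΔH_B = 3842 − 3736 = +106 kJ
ΔH_A − ΔH_B = −149 kJ, so reaction A has the more negative ΔH; |ΔH_A − ΔH_B| = 149 kJ.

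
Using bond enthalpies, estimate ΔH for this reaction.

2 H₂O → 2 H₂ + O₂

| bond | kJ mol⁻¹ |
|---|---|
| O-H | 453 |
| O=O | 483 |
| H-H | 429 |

Bonds broken (reactants):
  O-H: 4 × 453 = 1812
  Σ(broken) = 1812 kJ
Bonds formed (products):
  H-H: 2 × 429 = 858
  O=O: 1 × 483 = 483
  Σ(formed) = 1341 kJ
ΔH = Σ(broken) − Σ(formed) = 1812 − 1341 = +471 kJ

ΔH ≈ +471 kJ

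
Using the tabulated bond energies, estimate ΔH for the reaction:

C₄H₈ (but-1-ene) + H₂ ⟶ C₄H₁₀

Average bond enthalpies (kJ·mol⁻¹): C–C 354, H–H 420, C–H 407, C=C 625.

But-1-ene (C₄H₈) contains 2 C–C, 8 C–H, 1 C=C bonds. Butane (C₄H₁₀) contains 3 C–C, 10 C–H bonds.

ΔH ≈ −123 kJ

Bonds broken (reactants):
  C–C: 2 × 354 = 708
  C–H: 8 × 407 = 3256
  C=C: 1 × 625 = 625
  H–H: 1 × 420 = 420
  Σ(broken) = 5009 kJ
Bonds formed (products):
  C–C: 3 × 354 = 1062
  C–H: 10 × 407 = 4070
  Σ(formed) = 5132 kJ
ΔH = Σ(broken) − Σ(formed) = 5009 − 5132 = −123 kJ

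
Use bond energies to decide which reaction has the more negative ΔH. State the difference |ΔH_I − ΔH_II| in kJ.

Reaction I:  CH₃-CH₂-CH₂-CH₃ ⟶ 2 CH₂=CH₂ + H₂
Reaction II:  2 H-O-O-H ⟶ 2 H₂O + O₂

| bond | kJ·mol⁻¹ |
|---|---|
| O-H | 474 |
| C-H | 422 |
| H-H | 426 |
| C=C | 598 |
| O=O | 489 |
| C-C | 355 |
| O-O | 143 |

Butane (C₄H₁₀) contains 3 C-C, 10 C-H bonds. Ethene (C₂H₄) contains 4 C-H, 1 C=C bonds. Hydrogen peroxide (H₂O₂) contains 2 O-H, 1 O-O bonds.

Reaction I:
  Bonds broken (reactants):
    C-C: 3 × 355 = 1065
    C-H: 10 × 422 = 4220
    Σ(broken) = 5285 kJ
  Bonds formed (products):
    C-H: 8 × 422 = 3376
    C=C: 2 × 598 = 1196
    H-H: 1 × 426 = 426
    Σ(formed) = 4998 kJ
  ΔH_I = 5285 − 4998 = +287 kJ
Reaction II:
  Bonds broken (reactants):
    O-H: 4 × 474 = 1896
    O-O: 2 × 143 = 286
    Σ(broken) = 2182 kJ
  Bonds formed (products):
    O-H: 4 × 474 = 1896
    O=O: 1 × 489 = 489
    Σ(formed) = 2385 kJ
  ΔH_II = 2182 − 2385 = −203 kJ
ΔH_I − ΔH_II = +490 kJ, so reaction II has the more negative ΔH; |ΔH_I − ΔH_II| = 490 kJ.

Reaction II, by 490 kJ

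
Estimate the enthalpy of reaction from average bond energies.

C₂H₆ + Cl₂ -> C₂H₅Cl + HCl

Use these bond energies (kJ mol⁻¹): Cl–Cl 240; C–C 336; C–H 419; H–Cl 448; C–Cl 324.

ΔH ≈ −113 kJ

Bonds broken (reactants):
  C–C: 1 × 336 = 336
  C–H: 6 × 419 = 2514
  Cl–Cl: 1 × 240 = 240
  Σ(broken) = 3090 kJ
Bonds formed (products):
  C–C: 1 × 336 = 336
  C–Cl: 1 × 324 = 324
  C–H: 5 × 419 = 2095
  H–Cl: 1 × 448 = 448
  Σ(formed) = 3203 kJ
ΔH = Σ(broken) − Σ(formed) = 3090 − 3203 = −113 kJ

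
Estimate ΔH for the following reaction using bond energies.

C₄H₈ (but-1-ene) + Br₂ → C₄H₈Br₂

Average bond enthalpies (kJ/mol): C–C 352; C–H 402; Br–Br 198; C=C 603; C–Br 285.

ΔH ≈ −121 kJ

Bonds broken (reactants):
  Br–Br: 1 × 198 = 198
  C–C: 2 × 352 = 704
  C–H: 8 × 402 = 3216
  C=C: 1 × 603 = 603
  Σ(broken) = 4721 kJ
Bonds formed (products):
  C–Br: 2 × 285 = 570
  C–C: 3 × 352 = 1056
  C–H: 8 × 402 = 3216
  Σ(formed) = 4842 kJ
ΔH = Σ(broken) − Σ(formed) = 4721 − 4842 = −121 kJ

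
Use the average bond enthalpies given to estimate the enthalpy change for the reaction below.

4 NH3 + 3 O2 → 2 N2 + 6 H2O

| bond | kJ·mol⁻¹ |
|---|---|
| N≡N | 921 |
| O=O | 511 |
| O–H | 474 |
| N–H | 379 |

ΔH ≈ −1449 kJ

Bonds broken (reactants):
  N–H: 12 × 379 = 4548
  O=O: 3 × 511 = 1533
  Σ(broken) = 6081 kJ
Bonds formed (products):
  N≡N: 2 × 921 = 1842
  O–H: 12 × 474 = 5688
  Σ(formed) = 7530 kJ
ΔH = Σ(broken) − Σ(formed) = 6081 − 7530 = −1449 kJ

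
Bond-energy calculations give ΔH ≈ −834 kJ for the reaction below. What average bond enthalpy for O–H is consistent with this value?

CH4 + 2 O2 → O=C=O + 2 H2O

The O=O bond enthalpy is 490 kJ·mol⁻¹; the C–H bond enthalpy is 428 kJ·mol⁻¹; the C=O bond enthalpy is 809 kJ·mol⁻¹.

D(O–H) ≈ 477 kJ/mol

Let D be the O–H bond energy.
Σ(broken) = 4×428 + 2×490 = 2692
Σ(formed) = 2×809 + 4×D = 1618 + 4D
ΔH = Σ(broken) − Σ(formed) = (2692) − (1618 + 4D) = +1074 − 4D
Setting this equal to −834 kJ gives 4D = 1908, so D = 477 kJ/mol.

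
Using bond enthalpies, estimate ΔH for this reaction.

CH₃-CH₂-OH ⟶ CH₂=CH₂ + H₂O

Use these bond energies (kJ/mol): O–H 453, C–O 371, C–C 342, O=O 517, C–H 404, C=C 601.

Bonds broken (reactants):
  C–C: 1 × 342 = 342
  C–H: 5 × 404 = 2020
  C–O: 1 × 371 = 371
  O–H: 1 × 453 = 453
  Σ(broken) = 3186 kJ
Bonds formed (products):
  C–H: 4 × 404 = 1616
  C=C: 1 × 601 = 601
  O–H: 2 × 453 = 906
  Σ(formed) = 3123 kJ
ΔH = Σ(broken) − Σ(formed) = 3186 − 3123 = +63 kJ

ΔH ≈ +63 kJ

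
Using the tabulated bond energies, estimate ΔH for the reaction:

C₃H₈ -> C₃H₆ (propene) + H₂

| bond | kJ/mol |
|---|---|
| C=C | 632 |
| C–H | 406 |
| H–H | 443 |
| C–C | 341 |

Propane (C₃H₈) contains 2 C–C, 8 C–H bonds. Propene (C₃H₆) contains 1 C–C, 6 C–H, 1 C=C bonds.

ΔH ≈ +78 kJ

Bonds broken (reactants):
  C–C: 2 × 341 = 682
  C–H: 8 × 406 = 3248
  Σ(broken) = 3930 kJ
Bonds formed (products):
  C–C: 1 × 341 = 341
  C–H: 6 × 406 = 2436
  C=C: 1 × 632 = 632
  H–H: 1 × 443 = 443
  Σ(formed) = 3852 kJ
ΔH = Σ(broken) − Σ(formed) = 3930 − 3852 = +78 kJ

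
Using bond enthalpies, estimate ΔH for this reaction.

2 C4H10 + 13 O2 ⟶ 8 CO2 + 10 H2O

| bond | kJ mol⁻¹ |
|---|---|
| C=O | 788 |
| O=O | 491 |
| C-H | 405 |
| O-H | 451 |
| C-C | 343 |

ΔH ≈ −5087 kJ

Bonds broken (reactants):
  C-C: 6 × 343 = 2058
  C-H: 20 × 405 = 8100
  O=O: 13 × 491 = 6383
  Σ(broken) = 16541 kJ
Bonds formed (products):
  C=O: 16 × 788 = 12608
  O-H: 20 × 451 = 9020
  Σ(formed) = 21628 kJ
ΔH = Σ(broken) − Σ(formed) = 16541 − 21628 = −5087 kJ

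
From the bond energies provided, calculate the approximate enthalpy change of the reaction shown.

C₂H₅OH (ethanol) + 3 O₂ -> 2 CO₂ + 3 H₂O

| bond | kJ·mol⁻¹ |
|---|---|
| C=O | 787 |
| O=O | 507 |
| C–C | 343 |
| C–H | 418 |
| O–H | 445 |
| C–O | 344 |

Bonds broken (reactants):
  C–C: 1 × 343 = 343
  C–H: 5 × 418 = 2090
  C–O: 1 × 344 = 344
  O–H: 1 × 445 = 445
  O=O: 3 × 507 = 1521
  Σ(broken) = 4743 kJ
Bonds formed (products):
  C=O: 4 × 787 = 3148
  O–H: 6 × 445 = 2670
  Σ(formed) = 5818 kJ
ΔH = Σ(broken) − Σ(formed) = 4743 − 5818 = −1075 kJ

ΔH ≈ −1075 kJ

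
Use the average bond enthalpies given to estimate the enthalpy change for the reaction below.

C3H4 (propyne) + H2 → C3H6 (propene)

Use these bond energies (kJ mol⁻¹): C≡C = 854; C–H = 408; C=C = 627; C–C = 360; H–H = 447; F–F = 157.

Bonds broken (reactants):
  C≡C: 1 × 854 = 854
  C–C: 1 × 360 = 360
  C–H: 4 × 408 = 1632
  H–H: 1 × 447 = 447
  Σ(broken) = 3293 kJ
Bonds formed (products):
  C–C: 1 × 360 = 360
  C–H: 6 × 408 = 2448
  C=C: 1 × 627 = 627
  Σ(formed) = 3435 kJ
ΔH = Σ(broken) − Σ(formed) = 3293 − 3435 = −142 kJ

ΔH ≈ −142 kJ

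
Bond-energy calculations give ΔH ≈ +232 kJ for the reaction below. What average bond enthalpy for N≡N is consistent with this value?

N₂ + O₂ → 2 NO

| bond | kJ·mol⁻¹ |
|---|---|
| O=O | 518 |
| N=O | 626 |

Let D be the N≡N bond energy.
Σ(broken) = 1×D + 1×518 = 518 + D
Σ(formed) = 2×626 = 1252
ΔH = Σ(broken) − Σ(formed) = (518 + D) − (1252) = −734 + D
Setting this equal to +232 kJ gives D = 966 kJ/mol.

D(N≡N) ≈ 966 kJ/mol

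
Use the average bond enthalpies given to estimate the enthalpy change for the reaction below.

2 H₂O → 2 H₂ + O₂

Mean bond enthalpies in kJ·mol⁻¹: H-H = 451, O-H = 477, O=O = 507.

Bonds broken (reactants):
  O-H: 4 × 477 = 1908
  Σ(broken) = 1908 kJ
Bonds formed (products):
  H-H: 2 × 451 = 902
  O=O: 1 × 507 = 507
  Σ(formed) = 1409 kJ
ΔH = Σ(broken) − Σ(formed) = 1908 − 1409 = +499 kJ

ΔH ≈ +499 kJ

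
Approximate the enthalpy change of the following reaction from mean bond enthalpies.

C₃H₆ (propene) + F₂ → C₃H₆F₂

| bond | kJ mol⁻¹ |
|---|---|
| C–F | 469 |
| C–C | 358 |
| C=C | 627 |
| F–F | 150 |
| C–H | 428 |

Bonds broken (reactants):
  C–C: 1 × 358 = 358
  C–H: 6 × 428 = 2568
  C=C: 1 × 627 = 627
  F–F: 1 × 150 = 150
  Σ(broken) = 3703 kJ
Bonds formed (products):
  C–C: 2 × 358 = 716
  C–F: 2 × 469 = 938
  C–H: 6 × 428 = 2568
  Σ(formed) = 4222 kJ
ΔH = Σ(broken) − Σ(formed) = 3703 − 4222 = −519 kJ

ΔH ≈ −519 kJ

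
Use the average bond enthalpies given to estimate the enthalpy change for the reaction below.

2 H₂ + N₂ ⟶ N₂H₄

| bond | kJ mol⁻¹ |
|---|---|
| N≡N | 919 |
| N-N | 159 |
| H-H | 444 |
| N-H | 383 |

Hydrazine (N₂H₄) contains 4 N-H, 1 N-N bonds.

ΔH ≈ +116 kJ

Bonds broken (reactants):
  H-H: 2 × 444 = 888
  N≡N: 1 × 919 = 919
  Σ(broken) = 1807 kJ
Bonds formed (products):
  N-H: 4 × 383 = 1532
  N-N: 1 × 159 = 159
  Σ(formed) = 1691 kJ
ΔH = Σ(broken) − Σ(formed) = 1807 − 1691 = +116 kJ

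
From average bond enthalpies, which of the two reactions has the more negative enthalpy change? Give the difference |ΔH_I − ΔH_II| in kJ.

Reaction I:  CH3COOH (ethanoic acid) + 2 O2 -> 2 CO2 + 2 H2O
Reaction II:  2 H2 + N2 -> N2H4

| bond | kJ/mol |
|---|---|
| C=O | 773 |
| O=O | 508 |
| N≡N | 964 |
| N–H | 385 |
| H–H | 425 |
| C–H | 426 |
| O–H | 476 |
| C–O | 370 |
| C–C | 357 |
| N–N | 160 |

Reaction I:
  Bonds broken (reactants):
    C–C: 1 × 357 = 357
    C–H: 3 × 426 = 1278
    C–O: 1 × 370 = 370
    C=O: 1 × 773 = 773
    O–H: 1 × 476 = 476
    O=O: 2 × 508 = 1016
    Σ(broken) = 4270 kJ
  Bonds formed (products):
    C=O: 4 × 773 = 3092
    O–H: 4 × 476 = 1904
    Σ(formed) = 4996 kJ
  ΔH_I = 4270 − 4996 = −726 kJ
Reaction II:
  Bonds broken (reactants):
    H–H: 2 × 425 = 850
    N≡N: 1 × 964 = 964
    Σ(broken) = 1814 kJ
  Bonds formed (products):
    N–H: 4 × 385 = 1540
    N–N: 1 × 160 = 160
    Σ(formed) = 1700 kJ
  ΔH_II = 1814 − 1700 = +114 kJ
ΔH_I − ΔH_II = −840 kJ, so reaction I has the more negative ΔH; |ΔH_I − ΔH_II| = 840 kJ.

Reaction I, by 840 kJ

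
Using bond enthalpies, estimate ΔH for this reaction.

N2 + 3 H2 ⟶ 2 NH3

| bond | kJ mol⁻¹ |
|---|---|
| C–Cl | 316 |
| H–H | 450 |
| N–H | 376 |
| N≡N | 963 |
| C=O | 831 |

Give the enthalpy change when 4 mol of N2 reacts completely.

Bonds broken (reactants):
  H–H: 3 × 450 = 1350
  N≡N: 1 × 963 = 963
  Σ(broken) = 2313 kJ
Bonds formed (products):
  N–H: 6 × 376 = 2256
  Σ(formed) = 2256 kJ
ΔH = Σ(broken) − Σ(formed) = 2313 − 2256 = +57 kJ
For 4× the reaction as written: 4 × (+57) = +228 kJ

ΔH = +228 kJ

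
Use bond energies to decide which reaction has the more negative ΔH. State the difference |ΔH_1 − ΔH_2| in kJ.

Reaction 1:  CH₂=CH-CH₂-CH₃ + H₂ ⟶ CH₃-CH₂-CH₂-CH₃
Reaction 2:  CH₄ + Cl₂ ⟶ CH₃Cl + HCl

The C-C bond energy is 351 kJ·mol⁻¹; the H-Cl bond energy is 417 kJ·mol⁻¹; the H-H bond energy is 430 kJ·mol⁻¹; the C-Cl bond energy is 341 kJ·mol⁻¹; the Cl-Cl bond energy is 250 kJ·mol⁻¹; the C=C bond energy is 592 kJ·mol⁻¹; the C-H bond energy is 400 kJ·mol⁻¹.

Reaction 1, by 21 kJ

Reaction 1:
  Bonds broken (reactants):
    C-C: 2 × 351 = 702
    C-H: 8 × 400 = 3200
    C=C: 1 × 592 = 592
    H-H: 1 × 430 = 430
    Σ(broken) = 4924 kJ
  Bonds formed (products):
    C-C: 3 × 351 = 1053
    C-H: 10 × 400 = 4000
    Σ(formed) = 5053 kJ
  ΔH_1 = 4924 − 5053 = −129 kJ
Reaction 2:
  Bonds broken (reactants):
    C-H: 4 × 400 = 1600
    Cl-Cl: 1 × 250 = 250
    Σ(broken) = 1850 kJ
  Bonds formed (products):
    C-Cl: 1 × 341 = 341
    C-H: 3 × 400 = 1200
    H-Cl: 1 × 417 = 417
    Σ(formed) = 1958 kJ
  ΔH_2 = 1850 − 1958 = −108 kJ
ΔH_1 − ΔH_2 = −21 kJ, so reaction 1 has the more negative ΔH; |ΔH_1 − ΔH_2| = 21 kJ.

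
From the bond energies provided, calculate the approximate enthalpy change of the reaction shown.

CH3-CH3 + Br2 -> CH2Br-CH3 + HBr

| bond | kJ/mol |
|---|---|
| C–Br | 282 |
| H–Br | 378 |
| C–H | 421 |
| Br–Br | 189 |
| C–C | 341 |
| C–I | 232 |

Bonds broken (reactants):
  Br–Br: 1 × 189 = 189
  C–C: 1 × 341 = 341
  C–H: 6 × 421 = 2526
  Σ(broken) = 3056 kJ
Bonds formed (products):
  C–Br: 1 × 282 = 282
  C–C: 1 × 341 = 341
  C–H: 5 × 421 = 2105
  H–Br: 1 × 378 = 378
  Σ(formed) = 3106 kJ
ΔH = Σ(broken) − Σ(formed) = 3056 − 3106 = −50 kJ

ΔH ≈ −50 kJ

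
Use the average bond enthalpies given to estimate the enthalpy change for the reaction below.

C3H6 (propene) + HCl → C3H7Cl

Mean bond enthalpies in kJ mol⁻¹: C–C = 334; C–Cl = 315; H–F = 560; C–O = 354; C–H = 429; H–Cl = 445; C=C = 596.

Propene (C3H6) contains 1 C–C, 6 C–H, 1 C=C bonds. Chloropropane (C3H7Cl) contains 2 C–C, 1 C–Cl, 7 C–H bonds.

ΔH ≈ −37 kJ

Bonds broken (reactants):
  C–C: 1 × 334 = 334
  C–H: 6 × 429 = 2574
  C=C: 1 × 596 = 596
  H–Cl: 1 × 445 = 445
  Σ(broken) = 3949 kJ
Bonds formed (products):
  C–C: 2 × 334 = 668
  C–Cl: 1 × 315 = 315
  C–H: 7 × 429 = 3003
  Σ(formed) = 3986 kJ
ΔH = Σ(broken) − Σ(formed) = 3949 − 3986 = −37 kJ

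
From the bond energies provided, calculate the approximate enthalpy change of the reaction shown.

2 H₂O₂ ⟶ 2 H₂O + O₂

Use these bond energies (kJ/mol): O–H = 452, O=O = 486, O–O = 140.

Bonds broken (reactants):
  O–H: 4 × 452 = 1808
  O–O: 2 × 140 = 280
  Σ(broken) = 2088 kJ
Bonds formed (products):
  O–H: 4 × 452 = 1808
  O=O: 1 × 486 = 486
  Σ(formed) = 2294 kJ
ΔH = Σ(broken) − Σ(formed) = 2088 − 2294 = −206 kJ

ΔH ≈ −206 kJ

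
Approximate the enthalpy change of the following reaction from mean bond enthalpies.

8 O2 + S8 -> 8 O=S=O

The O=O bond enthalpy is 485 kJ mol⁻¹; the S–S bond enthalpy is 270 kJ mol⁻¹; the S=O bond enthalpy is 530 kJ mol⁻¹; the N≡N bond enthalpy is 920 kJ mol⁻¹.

Bonds broken (reactants):
  O=O: 8 × 485 = 3880
  S–S: 8 × 270 = 2160
  Σ(broken) = 6040 kJ
Bonds formed (products):
  S=O: 16 × 530 = 8480
  Σ(formed) = 8480 kJ
ΔH = Σ(broken) − Σ(formed) = 6040 − 8480 = −2440 kJ

ΔH ≈ −2440 kJ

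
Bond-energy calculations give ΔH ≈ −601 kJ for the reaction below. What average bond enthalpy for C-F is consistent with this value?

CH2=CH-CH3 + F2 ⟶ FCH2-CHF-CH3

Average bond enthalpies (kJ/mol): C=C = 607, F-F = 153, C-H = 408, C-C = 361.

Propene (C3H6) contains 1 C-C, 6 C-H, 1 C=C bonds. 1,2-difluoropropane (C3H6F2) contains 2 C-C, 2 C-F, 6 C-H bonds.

Let D be the C-F bond energy.
Σ(broken) = 1×361 + 6×408 + 1×607 + 1×153 = 3569
Σ(formed) = 2×361 + 2×D + 6×408 = 3170 + 2D
ΔH = Σ(broken) − Σ(formed) = (3569) − (3170 + 2D) = +399 − 2D
Setting this equal to −601 kJ gives 2D = 1000, so D = 500 kJ/mol.

D(C-F) ≈ 500 kJ/mol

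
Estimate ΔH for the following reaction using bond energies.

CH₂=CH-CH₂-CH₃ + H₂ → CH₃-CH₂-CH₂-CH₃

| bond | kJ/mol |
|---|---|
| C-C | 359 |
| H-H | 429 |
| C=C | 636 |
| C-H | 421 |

Bonds broken (reactants):
  C-C: 2 × 359 = 718
  C-H: 8 × 421 = 3368
  C=C: 1 × 636 = 636
  H-H: 1 × 429 = 429
  Σ(broken) = 5151 kJ
Bonds formed (products):
  C-C: 3 × 359 = 1077
  C-H: 10 × 421 = 4210
  Σ(formed) = 5287 kJ
ΔH = Σ(broken) − Σ(formed) = 5151 − 5287 = −136 kJ

ΔH ≈ −136 kJ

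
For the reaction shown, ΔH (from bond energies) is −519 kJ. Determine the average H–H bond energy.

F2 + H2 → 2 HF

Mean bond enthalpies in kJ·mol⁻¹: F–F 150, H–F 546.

Let D be the H–H bond energy.
Σ(broken) = 1×150 + 1×D = 150 + D
Σ(formed) = 2×546 = 1092
ΔH = Σ(broken) − Σ(formed) = (150 + D) − (1092) = −942 + D
Setting this equal to −519 kJ gives D = 423 kJ/mol.

D(H–H) ≈ 423 kJ/mol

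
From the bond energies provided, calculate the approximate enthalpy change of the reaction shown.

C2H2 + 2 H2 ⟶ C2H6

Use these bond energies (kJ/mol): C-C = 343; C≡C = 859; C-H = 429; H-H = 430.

ΔH ≈ −340 kJ

Bonds broken (reactants):
  C≡C: 1 × 859 = 859
  C-H: 2 × 429 = 858
  H-H: 2 × 430 = 860
  Σ(broken) = 2577 kJ
Bonds formed (products):
  C-C: 1 × 343 = 343
  C-H: 6 × 429 = 2574
  Σ(formed) = 2917 kJ
ΔH = Σ(broken) − Σ(formed) = 2577 − 2917 = −340 kJ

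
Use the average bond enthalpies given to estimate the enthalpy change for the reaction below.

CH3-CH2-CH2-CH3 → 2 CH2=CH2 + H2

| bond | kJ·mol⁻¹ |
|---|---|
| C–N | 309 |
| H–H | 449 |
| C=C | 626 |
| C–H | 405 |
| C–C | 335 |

ΔH ≈ +114 kJ

Bonds broken (reactants):
  C–C: 3 × 335 = 1005
  C–H: 10 × 405 = 4050
  Σ(broken) = 5055 kJ
Bonds formed (products):
  C–H: 8 × 405 = 3240
  C=C: 2 × 626 = 1252
  H–H: 1 × 449 = 449
  Σ(formed) = 4941 kJ
ΔH = Σ(broken) − Σ(formed) = 5055 − 4941 = +114 kJ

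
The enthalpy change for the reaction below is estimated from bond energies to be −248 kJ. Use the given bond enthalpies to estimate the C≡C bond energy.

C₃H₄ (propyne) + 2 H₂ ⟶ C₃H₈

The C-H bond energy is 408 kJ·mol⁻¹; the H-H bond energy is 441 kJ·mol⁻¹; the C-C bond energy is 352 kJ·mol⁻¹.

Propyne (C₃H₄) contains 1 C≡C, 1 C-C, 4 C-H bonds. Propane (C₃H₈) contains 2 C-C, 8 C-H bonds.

Let D be the C≡C bond energy.
Σ(broken) = 1×D + 1×352 + 4×408 + 2×441 = 2866 + D
Σ(formed) = 2×352 + 8×408 = 3968
ΔH = Σ(broken) − Σ(formed) = (2866 + D) − (3968) = −1102 + D
Setting this equal to −248 kJ gives D = 854 kJ/mol.

D(C≡C) ≈ 854 kJ/mol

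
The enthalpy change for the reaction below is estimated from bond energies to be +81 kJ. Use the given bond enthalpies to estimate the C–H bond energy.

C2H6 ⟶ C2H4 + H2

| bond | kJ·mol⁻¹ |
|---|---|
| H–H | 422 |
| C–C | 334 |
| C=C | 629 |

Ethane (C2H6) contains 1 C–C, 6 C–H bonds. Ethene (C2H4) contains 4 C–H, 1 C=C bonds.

Let D be the C–H bond energy.
Σ(broken) = 1×334 + 6×D = 334 + 6D
Σ(formed) = 4×D + 1×629 + 1×422 = 1051 + 4D
ΔH = Σ(broken) − Σ(formed) = (334 + 6D) − (1051 + 4D) = −717 + 2D
Setting this equal to +81 kJ gives 2D = 798, so D = 399 kJ/mol.

D(C–H) ≈ 399 kJ/mol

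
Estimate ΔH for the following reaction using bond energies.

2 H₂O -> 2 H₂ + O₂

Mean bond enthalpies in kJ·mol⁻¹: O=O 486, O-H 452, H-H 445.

ΔH ≈ +432 kJ

Bonds broken (reactants):
  O-H: 4 × 452 = 1808
  Σ(broken) = 1808 kJ
Bonds formed (products):
  H-H: 2 × 445 = 890
  O=O: 1 × 486 = 486
  Σ(formed) = 1376 kJ
ΔH = Σ(broken) − Σ(formed) = 1808 − 1376 = +432 kJ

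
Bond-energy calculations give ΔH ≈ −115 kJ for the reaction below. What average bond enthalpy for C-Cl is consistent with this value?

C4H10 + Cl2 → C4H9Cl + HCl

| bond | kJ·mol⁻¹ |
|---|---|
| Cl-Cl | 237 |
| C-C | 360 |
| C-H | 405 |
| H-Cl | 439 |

Let D be the C-Cl bond energy.
Σ(broken) = 3×360 + 10×405 + 1×237 = 5367
Σ(formed) = 3×360 + 1×D + 9×405 + 1×439 = 5164 + D
ΔH = Σ(broken) − Σ(formed) = (5367) − (5164 + D) = +203 − D
Setting this equal to −115 kJ gives D = 318 kJ/mol.

D(C-Cl) ≈ 318 kJ/mol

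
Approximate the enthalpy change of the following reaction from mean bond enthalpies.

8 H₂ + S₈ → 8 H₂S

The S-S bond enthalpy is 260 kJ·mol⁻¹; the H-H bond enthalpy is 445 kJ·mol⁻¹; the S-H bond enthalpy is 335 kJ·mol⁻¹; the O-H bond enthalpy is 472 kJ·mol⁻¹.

ΔH ≈ +280 kJ

Bonds broken (reactants):
  H-H: 8 × 445 = 3560
  S-S: 8 × 260 = 2080
  Σ(broken) = 5640 kJ
Bonds formed (products):
  S-H: 16 × 335 = 5360
  Σ(formed) = 5360 kJ
ΔH = Σ(broken) − Σ(formed) = 5640 − 5360 = +280 kJ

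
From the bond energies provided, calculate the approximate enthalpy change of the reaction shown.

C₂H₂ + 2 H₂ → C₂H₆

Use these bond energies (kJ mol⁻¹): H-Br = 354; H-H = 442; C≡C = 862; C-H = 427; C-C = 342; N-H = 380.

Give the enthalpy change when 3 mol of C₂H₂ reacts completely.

ΔH = −912 kJ

Bonds broken (reactants):
  C≡C: 1 × 862 = 862
  C-H: 2 × 427 = 854
  H-H: 2 × 442 = 884
  Σ(broken) = 2600 kJ
Bonds formed (products):
  C-C: 1 × 342 = 342
  C-H: 6 × 427 = 2562
  Σ(formed) = 2904 kJ
ΔH = Σ(broken) − Σ(formed) = 2600 − 2904 = −304 kJ
For 3× the reaction as written: 3 × (−304) = −912 kJ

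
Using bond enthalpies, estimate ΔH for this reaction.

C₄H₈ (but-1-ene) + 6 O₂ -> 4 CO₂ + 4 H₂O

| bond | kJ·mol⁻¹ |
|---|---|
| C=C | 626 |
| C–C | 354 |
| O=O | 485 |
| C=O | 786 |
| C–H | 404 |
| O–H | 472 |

ΔH ≈ −2588 kJ

Bonds broken (reactants):
  C–C: 2 × 354 = 708
  C–H: 8 × 404 = 3232
  C=C: 1 × 626 = 626
  O=O: 6 × 485 = 2910
  Σ(broken) = 7476 kJ
Bonds formed (products):
  C=O: 8 × 786 = 6288
  O–H: 8 × 472 = 3776
  Σ(formed) = 10064 kJ
ΔH = Σ(broken) − Σ(formed) = 7476 − 10064 = −2588 kJ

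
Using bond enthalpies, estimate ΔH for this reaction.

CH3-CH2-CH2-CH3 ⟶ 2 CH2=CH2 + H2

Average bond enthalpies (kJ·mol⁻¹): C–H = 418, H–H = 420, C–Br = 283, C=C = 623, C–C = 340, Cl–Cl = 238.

Bonds broken (reactants):
  C–C: 3 × 340 = 1020
  C–H: 10 × 418 = 4180
  Σ(broken) = 5200 kJ
Bonds formed (products):
  C–H: 8 × 418 = 3344
  C=C: 2 × 623 = 1246
  H–H: 1 × 420 = 420
  Σ(formed) = 5010 kJ
ΔH = Σ(broken) − Σ(formed) = 5200 − 5010 = +190 kJ

ΔH ≈ +190 kJ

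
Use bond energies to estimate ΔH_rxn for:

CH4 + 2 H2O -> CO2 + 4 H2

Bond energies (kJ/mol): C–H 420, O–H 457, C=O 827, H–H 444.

ΔH ≈ +78 kJ

Bonds broken (reactants):
  C–H: 4 × 420 = 1680
  O–H: 4 × 457 = 1828
  Σ(broken) = 3508 kJ
Bonds formed (products):
  C=O: 2 × 827 = 1654
  H–H: 4 × 444 = 1776
  Σ(formed) = 3430 kJ
ΔH = Σ(broken) − Σ(formed) = 3508 − 3430 = +78 kJ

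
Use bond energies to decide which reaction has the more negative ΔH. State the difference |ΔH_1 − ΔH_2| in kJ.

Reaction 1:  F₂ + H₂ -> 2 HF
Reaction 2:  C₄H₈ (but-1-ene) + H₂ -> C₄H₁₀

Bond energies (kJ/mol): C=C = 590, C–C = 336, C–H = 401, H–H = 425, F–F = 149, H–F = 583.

Reaction 1:
  Bonds broken (reactants):
    F–F: 1 × 149 = 149
    H–H: 1 × 425 = 425
    Σ(broken) = 574 kJ
  Bonds formed (products):
    H–F: 2 × 583 = 1166
    Σ(formed) = 1166 kJ
  ΔH_1 = 574 − 1166 = −592 kJ
Reaction 2:
  Bonds broken (reactants):
    C–C: 2 × 336 = 672
    C–H: 8 × 401 = 3208
    C=C: 1 × 590 = 590
    H–H: 1 × 425 = 425
    Σ(broken) = 4895 kJ
  Bonds formed (products):
    C–C: 3 × 336 = 1008
    C–H: 10 × 401 = 4010
    Σ(formed) = 5018 kJ
  ΔH_2 = 4895 − 5018 = −123 kJ
ΔH_1 − ΔH_2 = −469 kJ, so reaction 1 has the more negative ΔH; |ΔH_1 − ΔH_2| = 469 kJ.

Reaction 1, by 469 kJ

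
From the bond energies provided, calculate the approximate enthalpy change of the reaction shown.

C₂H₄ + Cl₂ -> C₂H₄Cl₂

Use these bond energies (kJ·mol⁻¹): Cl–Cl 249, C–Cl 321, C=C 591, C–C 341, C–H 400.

ΔH ≈ −143 kJ

Bonds broken (reactants):
  C–H: 4 × 400 = 1600
  C=C: 1 × 591 = 591
  Cl–Cl: 1 × 249 = 249
  Σ(broken) = 2440 kJ
Bonds formed (products):
  C–C: 1 × 341 = 341
  C–Cl: 2 × 321 = 642
  C–H: 4 × 400 = 1600
  Σ(formed) = 2583 kJ
ΔH = Σ(broken) − Σ(formed) = 2440 − 2583 = −143 kJ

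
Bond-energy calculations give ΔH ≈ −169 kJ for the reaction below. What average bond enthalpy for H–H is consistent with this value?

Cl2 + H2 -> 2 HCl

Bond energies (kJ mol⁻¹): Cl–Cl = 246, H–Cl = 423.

Let D be the H–H bond energy.
Σ(broken) = 1×246 + 1×D = 246 + D
Σ(formed) = 2×423 = 846
ΔH = Σ(broken) − Σ(formed) = (246 + D) − (846) = −600 + D
Setting this equal to −169 kJ gives D = 431 kJ/mol.

D(H–H) ≈ 431 kJ/mol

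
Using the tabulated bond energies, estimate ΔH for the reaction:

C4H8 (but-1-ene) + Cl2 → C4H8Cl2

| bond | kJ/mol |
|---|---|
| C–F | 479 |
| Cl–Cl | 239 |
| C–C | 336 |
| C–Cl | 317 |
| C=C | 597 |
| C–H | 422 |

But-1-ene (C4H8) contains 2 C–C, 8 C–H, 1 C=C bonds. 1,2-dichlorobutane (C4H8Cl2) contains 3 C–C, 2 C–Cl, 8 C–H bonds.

ΔH ≈ −134 kJ

Bonds broken (reactants):
  C–C: 2 × 336 = 672
  C–H: 8 × 422 = 3376
  C=C: 1 × 597 = 597
  Cl–Cl: 1 × 239 = 239
  Σ(broken) = 4884 kJ
Bonds formed (products):
  C–C: 3 × 336 = 1008
  C–Cl: 2 × 317 = 634
  C–H: 8 × 422 = 3376
  Σ(formed) = 5018 kJ
ΔH = Σ(broken) − Σ(formed) = 4884 − 5018 = −134 kJ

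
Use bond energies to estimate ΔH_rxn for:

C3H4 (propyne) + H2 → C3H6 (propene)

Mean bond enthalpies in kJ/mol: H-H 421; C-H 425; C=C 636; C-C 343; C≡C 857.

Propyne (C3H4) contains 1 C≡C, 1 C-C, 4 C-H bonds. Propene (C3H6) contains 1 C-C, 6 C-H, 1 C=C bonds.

Bonds broken (reactants):
  C≡C: 1 × 857 = 857
  C-C: 1 × 343 = 343
  C-H: 4 × 425 = 1700
  H-H: 1 × 421 = 421
  Σ(broken) = 3321 kJ
Bonds formed (products):
  C-C: 1 × 343 = 343
  C-H: 6 × 425 = 2550
  C=C: 1 × 636 = 636
  Σ(formed) = 3529 kJ
ΔH = Σ(broken) − Σ(formed) = 3321 − 3529 = −208 kJ

ΔH ≈ −208 kJ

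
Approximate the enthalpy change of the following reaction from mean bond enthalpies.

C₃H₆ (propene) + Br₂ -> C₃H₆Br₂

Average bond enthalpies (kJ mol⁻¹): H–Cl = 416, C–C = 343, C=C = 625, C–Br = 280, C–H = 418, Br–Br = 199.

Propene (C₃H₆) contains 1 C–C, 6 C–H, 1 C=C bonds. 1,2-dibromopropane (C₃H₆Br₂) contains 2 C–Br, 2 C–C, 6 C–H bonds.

ΔH ≈ −79 kJ

Bonds broken (reactants):
  Br–Br: 1 × 199 = 199
  C–C: 1 × 343 = 343
  C–H: 6 × 418 = 2508
  C=C: 1 × 625 = 625
  Σ(broken) = 3675 kJ
Bonds formed (products):
  C–Br: 2 × 280 = 560
  C–C: 2 × 343 = 686
  C–H: 6 × 418 = 2508
  Σ(formed) = 3754 kJ
ΔH = Σ(broken) − Σ(formed) = 3675 − 3754 = −79 kJ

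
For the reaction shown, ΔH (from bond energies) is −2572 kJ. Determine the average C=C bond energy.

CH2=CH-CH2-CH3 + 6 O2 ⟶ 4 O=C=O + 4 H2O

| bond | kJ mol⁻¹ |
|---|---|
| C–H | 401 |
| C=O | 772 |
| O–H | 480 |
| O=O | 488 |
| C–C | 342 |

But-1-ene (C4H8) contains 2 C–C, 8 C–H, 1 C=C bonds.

D(C=C) ≈ 624 kJ/mol

Let D be the C=C bond energy.
Σ(broken) = 2×342 + 8×401 + 1×D + 6×488 = 6820 + D
Σ(formed) = 8×772 + 8×480 = 10016
ΔH = Σ(broken) − Σ(formed) = (6820 + D) − (10016) = −3196 + D
Setting this equal to −2572 kJ gives D = 624 kJ/mol.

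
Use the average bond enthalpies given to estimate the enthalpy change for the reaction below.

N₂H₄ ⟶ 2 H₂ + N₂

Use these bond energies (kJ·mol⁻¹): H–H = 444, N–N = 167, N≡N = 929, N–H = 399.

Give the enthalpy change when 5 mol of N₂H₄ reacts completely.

Bonds broken (reactants):
  N–H: 4 × 399 = 1596
  N–N: 1 × 167 = 167
  Σ(broken) = 1763 kJ
Bonds formed (products):
  H–H: 2 × 444 = 888
  N≡N: 1 × 929 = 929
  Σ(formed) = 1817 kJ
ΔH = Σ(broken) − Σ(formed) = 1763 − 1817 = −54 kJ
For 5× the reaction as written: 5 × (−54) = −270 kJ

ΔH = −270 kJ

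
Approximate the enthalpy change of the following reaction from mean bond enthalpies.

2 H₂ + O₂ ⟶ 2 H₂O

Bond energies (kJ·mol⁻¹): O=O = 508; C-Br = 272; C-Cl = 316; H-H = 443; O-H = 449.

Bonds broken (reactants):
  H-H: 2 × 443 = 886
  O=O: 1 × 508 = 508
  Σ(broken) = 1394 kJ
Bonds formed (products):
  O-H: 4 × 449 = 1796
  Σ(formed) = 1796 kJ
ΔH = Σ(broken) − Σ(formed) = 1394 − 1796 = −402 kJ

ΔH ≈ −402 kJ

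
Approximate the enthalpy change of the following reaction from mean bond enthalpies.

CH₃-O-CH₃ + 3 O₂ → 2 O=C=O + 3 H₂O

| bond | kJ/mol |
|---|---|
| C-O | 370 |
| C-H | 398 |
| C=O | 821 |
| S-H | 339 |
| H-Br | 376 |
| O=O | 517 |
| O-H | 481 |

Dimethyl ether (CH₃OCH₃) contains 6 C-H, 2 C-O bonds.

Bonds broken (reactants):
  C-H: 6 × 398 = 2388
  C-O: 2 × 370 = 740
  O=O: 3 × 517 = 1551
  Σ(broken) = 4679 kJ
Bonds formed (products):
  C=O: 4 × 821 = 3284
  O-H: 6 × 481 = 2886
  Σ(formed) = 6170 kJ
ΔH = Σ(broken) − Σ(formed) = 4679 − 6170 = −1491 kJ

ΔH ≈ −1491 kJ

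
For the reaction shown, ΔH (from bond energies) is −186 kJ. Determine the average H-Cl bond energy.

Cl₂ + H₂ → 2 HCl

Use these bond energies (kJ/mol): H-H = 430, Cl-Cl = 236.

Let D be the H-Cl bond energy.
Σ(broken) = 1×236 + 1×430 = 666
Σ(formed) = 2×D = 2D
ΔH = Σ(broken) − Σ(formed) = (666) − (2D) = +666 − 2D
Setting this equal to −186 kJ gives 2D = 852, so D = 426 kJ/mol.

D(H-Cl) ≈ 426 kJ/mol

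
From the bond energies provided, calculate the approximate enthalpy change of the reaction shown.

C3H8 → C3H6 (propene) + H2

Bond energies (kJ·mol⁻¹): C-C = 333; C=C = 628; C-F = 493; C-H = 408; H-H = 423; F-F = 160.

Bonds broken (reactants):
  C-C: 2 × 333 = 666
  C-H: 8 × 408 = 3264
  Σ(broken) = 3930 kJ
Bonds formed (products):
  C-C: 1 × 333 = 333
  C-H: 6 × 408 = 2448
  C=C: 1 × 628 = 628
  H-H: 1 × 423 = 423
  Σ(formed) = 3832 kJ
ΔH = Σ(broken) − Σ(formed) = 3930 − 3832 = +98 kJ

ΔH ≈ +98 kJ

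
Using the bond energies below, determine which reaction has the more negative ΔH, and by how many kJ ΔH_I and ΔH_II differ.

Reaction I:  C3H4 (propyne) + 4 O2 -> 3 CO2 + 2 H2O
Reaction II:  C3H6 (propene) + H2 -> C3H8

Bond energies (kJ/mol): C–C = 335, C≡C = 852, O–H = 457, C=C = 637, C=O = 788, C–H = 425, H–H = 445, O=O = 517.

Reaction I:
  Bonds broken (reactants):
    C≡C: 1 × 852 = 852
    C–C: 1 × 335 = 335
    C–H: 4 × 425 = 1700
    O=O: 4 × 517 = 2068
    Σ(broken) = 4955 kJ
  Bonds formed (products):
    C=O: 6 × 788 = 4728
    O–H: 4 × 457 = 1828
    Σ(formed) = 6556 kJ
  ΔH_I = 4955 − 6556 = −1601 kJ
Reaction II:
  Bonds broken (reactants):
    C–C: 1 × 335 = 335
    C–H: 6 × 425 = 2550
    C=C: 1 × 637 = 637
    H–H: 1 × 445 = 445
    Σ(broken) = 3967 kJ
  Bonds formed (products):
    C–C: 2 × 335 = 670
    C–H: 8 × 425 = 3400
    Σ(formed) = 4070 kJ
  ΔH_II = 3967 − 4070 = −103 kJ
ΔH_I − ΔH_II = −1498 kJ, so reaction I has the more negative ΔH; |ΔH_I − ΔH_II| = 1498 kJ.

Reaction I, by 1498 kJ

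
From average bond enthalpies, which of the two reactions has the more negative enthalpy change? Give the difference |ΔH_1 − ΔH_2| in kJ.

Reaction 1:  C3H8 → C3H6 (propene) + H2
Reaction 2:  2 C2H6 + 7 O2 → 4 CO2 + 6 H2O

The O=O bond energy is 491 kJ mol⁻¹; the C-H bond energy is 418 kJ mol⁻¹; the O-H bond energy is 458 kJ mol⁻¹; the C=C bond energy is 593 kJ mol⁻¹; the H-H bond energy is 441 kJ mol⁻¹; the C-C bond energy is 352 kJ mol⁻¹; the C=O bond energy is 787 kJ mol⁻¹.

Reaction 2, by 2789 kJ

Reaction 1:
  Bonds broken (reactants):
    C-C: 2 × 352 = 704
    C-H: 8 × 418 = 3344
    Σ(broken) = 4048 kJ
  Bonds formed (products):
    C-C: 1 × 352 = 352
    C-H: 6 × 418 = 2508
    C=C: 1 × 593 = 593
    H-H: 1 × 441 = 441
    Σ(formed) = 3894 kJ
  ΔH_1 = 4048 − 3894 = +154 kJ
Reaction 2:
  Bonds broken (reactants):
    C-C: 2 × 352 = 704
    C-H: 12 × 418 = 5016
    O=O: 7 × 491 = 3437
    Σ(broken) = 9157 kJ
  Bonds formed (products):
    C=O: 8 × 787 = 6296
    O-H: 12 × 458 = 5496
    Σ(formed) = 11792 kJ
  ΔH_2 = 9157 − 11792 = −2635 kJ
ΔH_1 − ΔH_2 = +2789 kJ, so reaction 2 has the more negative ΔH; |ΔH_1 − ΔH_2| = 2789 kJ.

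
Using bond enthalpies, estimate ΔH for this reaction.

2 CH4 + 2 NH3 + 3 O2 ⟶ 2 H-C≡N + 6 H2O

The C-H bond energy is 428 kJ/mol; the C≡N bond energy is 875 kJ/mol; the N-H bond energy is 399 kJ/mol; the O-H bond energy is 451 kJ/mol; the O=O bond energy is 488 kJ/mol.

Bonds broken (reactants):
  C-H: 8 × 428 = 3424
  N-H: 6 × 399 = 2394
  O=O: 3 × 488 = 1464
  Σ(broken) = 7282 kJ
Bonds formed (products):
  C≡N: 2 × 875 = 1750
  C-H: 2 × 428 = 856
  O-H: 12 × 451 = 5412
  Σ(formed) = 8018 kJ
ΔH = Σ(broken) − Σ(formed) = 7282 − 8018 = −736 kJ

ΔH ≈ −736 kJ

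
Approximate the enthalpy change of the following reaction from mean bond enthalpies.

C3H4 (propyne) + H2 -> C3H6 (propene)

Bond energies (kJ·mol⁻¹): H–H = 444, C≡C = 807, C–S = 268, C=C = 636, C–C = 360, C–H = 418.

ΔH ≈ −221 kJ

Bonds broken (reactants):
  C≡C: 1 × 807 = 807
  C–C: 1 × 360 = 360
  C–H: 4 × 418 = 1672
  H–H: 1 × 444 = 444
  Σ(broken) = 3283 kJ
Bonds formed (products):
  C–C: 1 × 360 = 360
  C–H: 6 × 418 = 2508
  C=C: 1 × 636 = 636
  Σ(formed) = 3504 kJ
ΔH = Σ(broken) − Σ(formed) = 3283 − 3504 = −221 kJ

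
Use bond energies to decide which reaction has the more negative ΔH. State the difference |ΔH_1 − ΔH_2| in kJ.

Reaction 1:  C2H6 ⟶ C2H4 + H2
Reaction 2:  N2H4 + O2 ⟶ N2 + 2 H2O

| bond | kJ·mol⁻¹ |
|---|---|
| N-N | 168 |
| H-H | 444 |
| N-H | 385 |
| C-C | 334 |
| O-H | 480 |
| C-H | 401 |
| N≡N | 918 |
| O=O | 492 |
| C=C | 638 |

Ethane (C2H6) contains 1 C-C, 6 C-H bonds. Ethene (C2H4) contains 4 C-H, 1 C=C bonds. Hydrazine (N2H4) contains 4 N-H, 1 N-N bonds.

Reaction 1:
  Bonds broken (reactants):
    C-C: 1 × 334 = 334
    C-H: 6 × 401 = 2406
    Σ(broken) = 2740 kJ
  Bonds formed (products):
    C-H: 4 × 401 = 1604
    C=C: 1 × 638 = 638
    H-H: 1 × 444 = 444
    Σ(formed) = 2686 kJ
  ΔH_1 = 2740 − 2686 = +54 kJ
Reaction 2:
  Bonds broken (reactants):
    N-H: 4 × 385 = 1540
    N-N: 1 × 168 = 168
    O=O: 1 × 492 = 492
    Σ(broken) = 2200 kJ
  Bonds formed (products):
    N≡N: 1 × 918 = 918
    O-H: 4 × 480 = 1920
    Σ(formed) = 2838 kJ
  ΔH_2 = 2200 − 2838 = −638 kJ
ΔH_1 − ΔH_2 = +692 kJ, so reaction 2 has the more negative ΔH; |ΔH_1 − ΔH_2| = 692 kJ.

Reaction 2, by 692 kJ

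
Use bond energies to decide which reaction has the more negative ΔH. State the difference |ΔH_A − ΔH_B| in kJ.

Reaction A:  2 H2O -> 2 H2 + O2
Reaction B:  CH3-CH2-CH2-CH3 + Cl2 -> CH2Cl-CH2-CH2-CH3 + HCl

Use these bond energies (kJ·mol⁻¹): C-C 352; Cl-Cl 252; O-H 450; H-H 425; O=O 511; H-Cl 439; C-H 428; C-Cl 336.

Reaction A:
  Bonds broken (reactants):
    O-H: 4 × 450 = 1800
    Σ(broken) = 1800 kJ
  Bonds formed (products):
    H-H: 2 × 425 = 850
    O=O: 1 × 511 = 511
    Σ(formed) = 1361 kJ
  ΔH_A = 1800 − 1361 = +439 kJ
Reaction B:
  Bonds broken (reactants):
    C-C: 3 × 352 = 1056
    C-H: 10 × 428 = 4280
    Cl-Cl: 1 × 252 = 252
    Σ(broken) = 5588 kJ
  Bonds formed (products):
    C-C: 3 × 352 = 1056
    C-Cl: 1 × 336 = 336
    C-H: 9 × 428 = 3852
    H-Cl: 1 × 439 = 439
    Σ(formed) = 5683 kJ
  ΔH_B = 5588 − 5683 = −95 kJ
ΔH_A − ΔH_B = +534 kJ, so reaction B has the more negative ΔH; |ΔH_A − ΔH_B| = 534 kJ.

Reaction B, by 534 kJ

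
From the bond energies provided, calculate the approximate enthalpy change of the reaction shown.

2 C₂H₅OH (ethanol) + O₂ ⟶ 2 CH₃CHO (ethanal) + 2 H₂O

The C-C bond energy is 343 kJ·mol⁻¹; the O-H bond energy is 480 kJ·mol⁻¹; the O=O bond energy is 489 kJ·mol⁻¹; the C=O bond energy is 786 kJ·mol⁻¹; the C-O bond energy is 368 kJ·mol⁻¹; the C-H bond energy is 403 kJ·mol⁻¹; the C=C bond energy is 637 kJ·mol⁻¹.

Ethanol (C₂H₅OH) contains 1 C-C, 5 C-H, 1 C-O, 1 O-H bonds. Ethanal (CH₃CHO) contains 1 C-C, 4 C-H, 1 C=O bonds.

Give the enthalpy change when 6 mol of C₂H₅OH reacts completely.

ΔH = −1503 kJ

Bonds broken (reactants):
  C-C: 2 × 343 = 686
  C-H: 10 × 403 = 4030
  C-O: 2 × 368 = 736
  O-H: 2 × 480 = 960
  O=O: 1 × 489 = 489
  Σ(broken) = 6901 kJ
Bonds formed (products):
  C-C: 2 × 343 = 686
  C-H: 8 × 403 = 3224
  C=O: 2 × 786 = 1572
  O-H: 4 × 480 = 1920
  Σ(formed) = 7402 kJ
ΔH = Σ(broken) − Σ(formed) = 6901 − 7402 = −501 kJ
For 3× the reaction as written: 3 × (−501) = −1503 kJ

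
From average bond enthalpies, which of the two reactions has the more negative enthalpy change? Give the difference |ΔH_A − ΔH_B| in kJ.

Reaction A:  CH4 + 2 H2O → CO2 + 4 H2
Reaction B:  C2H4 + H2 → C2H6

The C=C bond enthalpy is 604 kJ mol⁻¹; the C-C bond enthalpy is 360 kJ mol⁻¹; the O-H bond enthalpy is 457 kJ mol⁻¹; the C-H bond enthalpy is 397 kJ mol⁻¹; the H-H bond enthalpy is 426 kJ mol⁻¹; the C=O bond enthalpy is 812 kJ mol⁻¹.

Reaction B, by 212 kJ

Reaction A:
  Bonds broken (reactants):
    C-H: 4 × 397 = 1588
    O-H: 4 × 457 = 1828
    Σ(broken) = 3416 kJ
  Bonds formed (products):
    C=O: 2 × 812 = 1624
    H-H: 4 × 426 = 1704
    Σ(formed) = 3328 kJ
  ΔH_A = 3416 − 3328 = +88 kJ
Reaction B:
  Bonds broken (reactants):
    C-H: 4 × 397 = 1588
    C=C: 1 × 604 = 604
    H-H: 1 × 426 = 426
    Σ(broken) = 2618 kJ
  Bonds formed (products):
    C-C: 1 × 360 = 360
    C-H: 6 × 397 = 2382
    Σ(formed) = 2742 kJ
  ΔH_B = 2618 − 2742 = −124 kJ
ΔH_A − ΔH_B = +212 kJ, so reaction B has the more negative ΔH; |ΔH_A − ΔH_B| = 212 kJ.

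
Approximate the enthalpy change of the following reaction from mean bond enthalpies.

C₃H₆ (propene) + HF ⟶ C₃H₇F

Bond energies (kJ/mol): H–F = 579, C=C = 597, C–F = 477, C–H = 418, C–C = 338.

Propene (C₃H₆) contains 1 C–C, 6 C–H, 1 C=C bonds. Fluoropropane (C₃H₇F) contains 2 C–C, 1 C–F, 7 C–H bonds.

Bonds broken (reactants):
  C–C: 1 × 338 = 338
  C–H: 6 × 418 = 2508
  C=C: 1 × 597 = 597
  H–F: 1 × 579 = 579
  Σ(broken) = 4022 kJ
Bonds formed (products):
  C–C: 2 × 338 = 676
  C–F: 1 × 477 = 477
  C–H: 7 × 418 = 2926
  Σ(formed) = 4079 kJ
ΔH = Σ(broken) − Σ(formed) = 4022 − 4079 = −57 kJ

ΔH ≈ −57 kJ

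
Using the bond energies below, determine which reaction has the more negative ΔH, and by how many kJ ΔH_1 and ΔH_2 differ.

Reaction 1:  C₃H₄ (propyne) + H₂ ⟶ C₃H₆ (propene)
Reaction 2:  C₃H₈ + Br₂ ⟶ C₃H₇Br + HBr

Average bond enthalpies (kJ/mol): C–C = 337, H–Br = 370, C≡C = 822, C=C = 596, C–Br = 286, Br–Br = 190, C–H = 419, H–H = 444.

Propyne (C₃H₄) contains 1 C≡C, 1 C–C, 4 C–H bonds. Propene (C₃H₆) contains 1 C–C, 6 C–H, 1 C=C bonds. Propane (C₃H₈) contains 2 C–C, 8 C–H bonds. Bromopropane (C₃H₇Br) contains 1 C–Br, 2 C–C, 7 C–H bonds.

Reaction 1, by 121 kJ

Reaction 1:
  Bonds broken (reactants):
    C≡C: 1 × 822 = 822
    C–C: 1 × 337 = 337
    C–H: 4 × 419 = 1676
    H–H: 1 × 444 = 444
    Σ(broken) = 3279 kJ
  Bonds formed (products):
    C–C: 1 × 337 = 337
    C–H: 6 × 419 = 2514
    C=C: 1 × 596 = 596
    Σ(formed) = 3447 kJ
  ΔH_1 = 3279 − 3447 = −168 kJ
Reaction 2:
  Bonds broken (reactants):
    Br–Br: 1 × 190 = 190
    C–C: 2 × 337 = 674
    C–H: 8 × 419 = 3352
    Σ(broken) = 4216 kJ
  Bonds formed (products):
    C–Br: 1 × 286 = 286
    C–C: 2 × 337 = 674
    C–H: 7 × 419 = 2933
    H–Br: 1 × 370 = 370
    Σ(formed) = 4263 kJ
  ΔH_2 = 4216 − 4263 = −47 kJ
ΔH_1 − ΔH_2 = −121 kJ, so reaction 1 has the more negative ΔH; |ΔH_1 − ΔH_2| = 121 kJ.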